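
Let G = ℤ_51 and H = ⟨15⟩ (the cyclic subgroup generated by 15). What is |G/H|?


|⟨15⟩| = n / gcd(15, 51) = 51 / 3 = 17
H is normal (ℤ_51 is abelian).
|G/H| = |G| / |H| = 51 / 17 = 3

|G/H| = 3


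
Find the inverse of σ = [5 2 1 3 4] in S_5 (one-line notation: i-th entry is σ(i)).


To find σ⁻¹, swap domain and range:
σ(1) = 5 → σ⁻¹(5) = 1
σ(2) = 2 → σ⁻¹(2) = 2
σ(3) = 1 → σ⁻¹(1) = 3
σ(4) = 3 → σ⁻¹(3) = 4
σ(5) = 4 → σ⁻¹(4) = 5

σ⁻¹ = [3 2 4 5 1]


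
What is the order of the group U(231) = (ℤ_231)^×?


U(n) is the group of units mod n; |U(n)| = φ(n)
|U(231)| = φ(231) = 120

|U(231) = (ℤ_231)^×| = 120


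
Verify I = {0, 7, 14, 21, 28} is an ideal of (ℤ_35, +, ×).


Check ideal conditions for I = {0, 7, 14, 21, 28} in ℤ_35:
(1) I is an additive subgroup? Yes
(2) For r ∈ ℤ_35 and a ∈ I: r·a ∈ I? Yes

Yes, I is an ideal of ℤ_35


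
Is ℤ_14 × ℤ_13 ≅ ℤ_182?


Comparing ℤ_14 × ℤ_13 and ℤ_182:
gcd(14,13) = 1, so ℤ_14 × ℤ_13 ≅ ℤ_182 (CRT)

Yes, ℤ_14 × ℤ_13 ≅ ℤ_182


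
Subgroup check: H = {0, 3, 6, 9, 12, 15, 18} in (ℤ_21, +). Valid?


Subgroup test for H = {0, 3, 6, 9, 12, 15, 18} in (ℤ_21, +):
(1) 0 ∈ H? Yes
(2) Closure: for all a,b ∈ H, (a+b) mod 21 ∈ H? Yes
(3) Inverses: for all a ∈ H, -a mod 21 ∈ H? Yes

Yes, H is a subgroup of ℤ_21


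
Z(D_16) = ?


Z(G) = {g ∈ G | gx = xg for all x ∈ G}
For even n, Z(D_n) = {e, r^(n/2)}: the 180° rotation r^8 commutes with every reflection and rotation

Z(D_16) = {e, r^8}


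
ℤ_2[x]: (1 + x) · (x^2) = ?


Expand and collect like terms; reduce coefficients mod 2:
x^0: 1·0 = 0 ≡ 0 (mod 2)
x^1: 1·0 + 1·0 = 0 ≡ 0 (mod 2)
x^2: 1·1 + 1·0 = 1 ≡ 1 (mod 2)
x^3: 1·1 = 1 ≡ 1 (mod 2)
Result: x^2 + x^3

f · g = x^2 + x^3


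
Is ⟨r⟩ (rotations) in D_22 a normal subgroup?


H = ⟨r⟩ (rotations) in D_22
The rotation subgroup ⟨r⟩ has index 2 in D_22, so it is normal

Yes, normal subgroup


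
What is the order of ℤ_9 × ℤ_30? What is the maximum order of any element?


|ℤ_9 × ℤ_30| = 9 × 30 = 270
Max element order = lcm(9,30) = 90
Cyclic? No (gcd=3)

|ℤ_9×ℤ_30| = 270, max element order = 90


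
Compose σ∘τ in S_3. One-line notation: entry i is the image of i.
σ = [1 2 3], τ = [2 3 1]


σ∘τ: apply τ first, then σ
1 →τ 2 →σ 2
2 →τ 3 →σ 3
3 →τ 1 →σ 1

σ∘τ = [2 3 1]


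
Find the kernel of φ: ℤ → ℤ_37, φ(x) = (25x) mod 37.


Kernel = preimage of identity
ker(φ) = {x ∈ ℤ : 25x ≡ 0 (mod 37)}. gcd(25,37) = 1, so 25x ≡ 0 (mod 37) ⟺ x ≡ 0 (mod 37/1 = 37). Hence ker(φ) = 37ℤ

ker(φ) = 37ℤ


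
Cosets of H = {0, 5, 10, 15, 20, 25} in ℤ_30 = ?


H = {0, 5, 10, 15, 20, 25}, |H| = 6
Number of cosets = |G|/|H| = 30/6 = 5
0 + H = {0, 5, 10, 15, 20, 25}
1 + H = {1, 6, 11, 16, 21, 26}
2 + H = {2, 7, 12, 17, 22, 27}
3 + H = {3, 8, 13, 18, 23, 28}
4 + H = {4, 9, 14, 19, 24, 29}

Cosets: 0+H={0,5,10,15,20,25}; 1+H={1,6,11,16,21,26}; 2+H={2,7,12,17,22,27}; 3+H={3,8,13,18,23,28}; 4+H={4,9,14,19,24,29}


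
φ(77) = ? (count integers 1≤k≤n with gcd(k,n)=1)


Factor n: 77 = 7 × 11
φ(n) = n · ∏(1 - 1/p) over distinct primes p | n
φ(77) = 77 · (1 - 1/7) · (1 - 1/11) = 60

φ(77) = 60


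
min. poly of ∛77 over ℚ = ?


∛77 satisfies x³ - 77 = 0, irreducible over ℚ (no rational root; 77 is not a perfect cube)

Minimal polynomial: x³ - 77


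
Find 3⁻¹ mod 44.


Use the extended Euclidean algorithm to write 1 = 3·s + 44·t; then s mod 44 is the inverse.
Euclidean algorithm:
  3 = 0·44 + 3
  44 = 14·3 + 2
  3 = 1·2 + 1
  2 = 2·1 + 0
gcd(3,44) = 1
Back-substitution gives: 3·(15) + 44·(-1) = 1
So 3⁻¹ ≡ 15 ≡ 15 (mod 44)
Check: 3 × 15 = 45 ≡ 1 (mod 44) ✓

3⁻¹ ≡ 15 (mod 44)


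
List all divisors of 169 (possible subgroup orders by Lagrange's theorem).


Lagrange's theorem: |H| divides |G|
|G| = 169
Divisors of 169: 1, 13, 169

Possible subgroup orders: {1, 13, 169}


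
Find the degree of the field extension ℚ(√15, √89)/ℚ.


[ℚ(√15,√89):ℚ] = [ℚ(√15,√89):ℚ(√15)]·[ℚ(√15):ℚ] = 2·2 = 4

[ℚ(√15, √89)/ℚ] = 4


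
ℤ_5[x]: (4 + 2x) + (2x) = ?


Add coefficients mod 5:
x^0: 4 + 0 = 4 (mod 5)
x^1: 2 + 2 = 4 (mod 5)
Result: 4 + 4x

f + g = 4 + 4x


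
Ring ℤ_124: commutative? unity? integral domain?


ℤ_124 is a commutative ring with unity 1; 124 = 2×62 is composite, so 2·62 ≡ 0 gives zero divisors (not an integral domain)
Commutative: Yes
Integral domain: No
Has unity: Yes

ℤ_124: Commutative=Yes, Unity=Yes


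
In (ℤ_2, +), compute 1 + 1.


Operation: addition mod 2
1 + 1 = (a + b) mod 2 with a = 1, b = 1

1 + 1 = 0


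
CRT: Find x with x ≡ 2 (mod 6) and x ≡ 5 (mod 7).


m₁ = 6, m₂ = 7, gcd = 1, so CRT applies. M = m₁·m₂ = 42
Let M₁ = M/m₁ = 7, M₂ = M/m₂ = 6
Find y₁ ≡ M₁⁻¹ (mod m₁): 7⁻¹ ≡ 1 (mod 6)
Find y₂ ≡ M₂⁻¹ (mod m₂): 6⁻¹ ≡ 6 (mod 7)
x = a₁·M₁·y₁ + a₂·M₂·y₂ = 2·7·1 + 5·6·6 = 194
Reduce mod 42: x ≡ 26
Check: 26 mod 6 = 2 ✓, 26 mod 7 = 5 ✓

x ≡ 26 (mod 42)


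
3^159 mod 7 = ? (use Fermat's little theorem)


Fermat's little theorem: if p is prime and gcd(a,p)=1, then a^(p-1) ≡ 1 (mod p)
p = 7 is prime, gcd(3,7) = 1
Reduce exponent: 159 mod 6 = 3
So 3^159 ≡ 3^3 (mod 7)
3^3 mod 7 = 6

3^159 ≡ 6 (mod 7)


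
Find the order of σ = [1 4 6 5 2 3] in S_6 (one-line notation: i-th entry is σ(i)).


Cycle decomposition: (2 4 5) (3 6)
Cycle lengths: 3, 2
Order = lcm(3, 2) = 6

ord(σ) = 6


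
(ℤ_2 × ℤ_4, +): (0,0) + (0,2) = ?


Operation: componentwise addition mod (2, 4)
(0,0) + (0,2) = ((a₁+b₁) mod 2, (a₂+b₂) mod 4) with a = (0,0), b = (0,2)

(0,0) + (0,2) = (0,2)


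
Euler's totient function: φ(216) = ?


Factor n: 216 = 2^3 × 3^3
φ(n) = n · ∏(1 - 1/p) over distinct primes p | n
φ(216) = 216 · (1 - 1/2) · (1 - 1/3) = 72

φ(216) = 72


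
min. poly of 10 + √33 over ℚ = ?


Let α = 10 + √33. Then α - 10 = √33, so (α - 10)² = 33, giving α² - 20α + 67 = 0. Degree 2 and α ∉ ℚ, so this is the minimal polynomial.

Minimal polynomial: x² - 20x + 67


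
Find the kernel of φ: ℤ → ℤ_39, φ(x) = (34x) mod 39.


Kernel = preimage of identity
ker(φ) = {x ∈ ℤ : 34x ≡ 0 (mod 39)}. gcd(34,39) = 1, so 34x ≡ 0 (mod 39) ⟺ x ≡ 0 (mod 39/1 = 39). Hence ker(φ) = 39ℤ

ker(φ) = 39ℤ


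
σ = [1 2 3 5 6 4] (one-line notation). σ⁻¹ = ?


To find σ⁻¹, swap domain and range:
σ(1) = 1 → σ⁻¹(1) = 1
σ(2) = 2 → σ⁻¹(2) = 2
σ(3) = 3 → σ⁻¹(3) = 3
σ(4) = 5 → σ⁻¹(5) = 4
σ(5) = 6 → σ⁻¹(6) = 5
σ(6) = 4 → σ⁻¹(4) = 6

σ⁻¹ = [1 2 3 6 4 5]


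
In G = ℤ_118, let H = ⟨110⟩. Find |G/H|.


|⟨110⟩| = n / gcd(110, 118) = 118 / 2 = 59
H is normal (ℤ_118 is abelian).
|G/H| = |G| / |H| = 118 / 59 = 2

|G/H| = 2


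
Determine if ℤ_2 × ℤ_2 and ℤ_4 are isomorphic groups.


Comparing ℤ_2 × ℤ_2 and ℤ_4:
gcd(2,2) = 2 ≠ 1. Max element order in ℤ_2×ℤ_2 is lcm(2,2) = 2 < 4, so it has no element of order 4

No, ℤ_2 × ℤ_2 ≇ ℤ_4


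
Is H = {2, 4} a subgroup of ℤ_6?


Subgroup test for H = {2, 4} in (ℤ_6, +):
(1) 0 ∈ H? No
(2) Closure: for all a,b ∈ H, (a+b) mod 6 ∈ H? No  [counterexample: 2 + 4 = 0 ∉ H]
(3) Inverses: for all a ∈ H, -a mod 6 ∈ H? Yes

No, H is not a subgroup of ℤ_6


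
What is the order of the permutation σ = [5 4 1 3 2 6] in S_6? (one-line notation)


Cycle decomposition: (1 5 2 4 3)
Cycle lengths: 5
Order = lcm(5) = 5

ord(σ) = 5


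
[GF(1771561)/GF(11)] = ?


GF(1771561) = GF(11^6), so the extension degree is 6

[GF(1771561)/GF(11)] = 6


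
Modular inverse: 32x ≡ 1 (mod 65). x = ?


Use the extended Euclidean algorithm to write 1 = 32·s + 65·t; then s mod 65 is the inverse.
Euclidean algorithm:
  32 = 0·65 + 32
  65 = 2·32 + 1
  32 = 32·1 + 0
gcd(32,65) = 1
Back-substitution gives: 32·(-2) + 65·(1) = 1
So 32⁻¹ ≡ -2 ≡ 63 (mod 65)
Check: 32 × 63 = 2016 ≡ 1 (mod 65) ✓

32⁻¹ ≡ 63 (mod 65)


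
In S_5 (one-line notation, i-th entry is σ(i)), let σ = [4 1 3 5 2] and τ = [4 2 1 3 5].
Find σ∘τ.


σ∘τ: apply τ first, then σ
1 →τ 4 →σ 5
2 →τ 2 →σ 1
3 →τ 1 →σ 4
4 →τ 3 →σ 3
5 →τ 5 →σ 2

σ∘τ = [5 1 4 3 2]


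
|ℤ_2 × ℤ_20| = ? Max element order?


|ℤ_2 × ℤ_20| = 2 × 20 = 40
Max element order = lcm(2,20) = 20
Cyclic? No (gcd=2)

|ℤ_2×ℤ_20| = 40, max element order = 20


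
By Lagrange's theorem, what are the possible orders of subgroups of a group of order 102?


Lagrange's theorem: |H| divides |G|
|G| = 102
Divisors of 102: 1, 2, 3, 6, 17, 34, 51, 102

Possible subgroup orders: {1, 2, 3, 6, 17, 34, 51, 102}


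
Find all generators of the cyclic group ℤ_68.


g generates ℤ_n iff gcd(g,n) = 1
Prime factors of 68: 2, 17
Generators are g ∈ {1,...,67} not divisible by any of these primes.
Generators: {1, 3, 5, 7, 9, 11, 13, 15, 19, 21, 23, 25, 27, 29, 31, 33, 35, 37, 39, 41, 43, 45, 47, 49, 53, 55, 57, 59, 61, 63, 65, 67}
Number of generators = φ(68) = 32

Generators of ℤ_68 = {1, 3, 5, 7, 9, 11, 13, 15, 19, 21, 23, 25, 27, 29, 31, 33, 35, 37, 39, 41, 43, 45, 47, 49, 53, 55, 57, 59, 61, 63, 65, 67}


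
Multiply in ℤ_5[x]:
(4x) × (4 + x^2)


Expand and collect like terms; reduce coefficients mod 5:
x^0: 0·4 = 0 ≡ 0 (mod 5)
x^1: 0·0 + 4·4 = 16 ≡ 1 (mod 5)
x^2: 0·1 + 4·0 = 0 ≡ 0 (mod 5)
x^3: 4·1 = 4 ≡ 4 (mod 5)
Result: x + 4x^3

f · g = x + 4x^3


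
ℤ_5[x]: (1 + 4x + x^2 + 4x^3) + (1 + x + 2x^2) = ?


Add coefficients mod 5:
x^0: 1 + 1 = 2 (mod 5)
x^1: 4 + 1 = 0 (mod 5)
x^2: 1 + 2 = 3 (mod 5)
x^3: 4 + 0 = 4 (mod 5)
Result: 2 + 3x^2 + 4x^3

f + g = 2 + 3x^2 + 4x^3


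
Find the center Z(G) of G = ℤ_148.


Z(G) = {g ∈ G | gx = xg for all x ∈ G}
ℤ_148 is abelian, so Z(G) = G

Z(ℤ_148) = ℤ_148


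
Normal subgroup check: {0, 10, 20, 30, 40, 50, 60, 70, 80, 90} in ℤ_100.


H = {0, 10, 20, 30, 40, 50, 60, 70, 80, 90} in ℤ_100
ℤ_100 is abelian; every subgroup of an abelian group is normal

Yes, normal subgroup


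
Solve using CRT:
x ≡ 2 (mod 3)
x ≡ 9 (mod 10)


m₁ = 3, m₂ = 10, gcd = 1, so CRT applies. M = m₁·m₂ = 30
Let M₁ = M/m₁ = 10, M₂ = M/m₂ = 3
Find y₁ ≡ M₁⁻¹ (mod m₁): 10⁻¹ ≡ 1 (mod 3)
Find y₂ ≡ M₂⁻¹ (mod m₂): 3⁻¹ ≡ 7 (mod 10)
x = a₁·M₁·y₁ + a₂·M₂·y₂ = 2·10·1 + 9·3·7 = 209
Reduce mod 30: x ≡ 29
Check: 29 mod 3 = 2 ✓, 29 mod 10 = 9 ✓

x ≡ 29 (mod 30)


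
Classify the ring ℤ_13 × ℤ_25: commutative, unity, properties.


Direct product ring; commutative with unity (1,1); but (1,0)·(0,1) = (0,0) gives zero divisors, so not an integral domain
Commutative: Yes
Integral domain: No
Has unity: Yes

ℤ_13 × ℤ_25: Commutative=Yes, Unity=Yes


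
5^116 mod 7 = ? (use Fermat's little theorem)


Fermat's little theorem: if p is prime and gcd(a,p)=1, then a^(p-1) ≡ 1 (mod p)
p = 7 is prime, gcd(5,7) = 1
Reduce exponent: 116 mod 6 = 2
So 5^116 ≡ 5^2 (mod 7)
5^2 mod 7 = 4

5^116 ≡ 4 (mod 7)


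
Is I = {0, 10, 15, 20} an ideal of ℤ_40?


Check ideal conditions for I = {0, 10, 15, 20} in ℤ_40:
(1) I is an additive subgroup? No
(2) For r ∈ ℤ_40 and a ∈ I: r·a ∈ I? No  [counterexample: r=2, a=15, r·a mod 40 = 30 ∉ I]

No, I is not an ideal of ℤ_40


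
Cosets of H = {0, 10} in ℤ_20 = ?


H = {0, 10}, |H| = 2
Number of cosets = |G|/|H| = 20/2 = 10
0 + H = {0, 10}
1 + H = {1, 11}
2 + H = {2, 12}
3 + H = {3, 13}
4 + H = {4, 14}
5 + H = {5, 15}
6 + H = {6, 16}
7 + H = {7, 17}
8 + H = {8, 18}
9 + H = {9, 19}

Cosets: 0+H={0,10}; 1+H={1,11}; 2+H={2,12}; 3+H={3,13}; 4+H={4,14}; 5+H={5,15}; 6+H={6,16}; 7+H={7,17}; 8+H={8,18}; 9+H={9,19}


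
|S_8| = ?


|S_n| = n! (number of permutations of n symbols)
|S_8| = 8! = 40320

|S_8| = 40320


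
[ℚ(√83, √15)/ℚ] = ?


[ℚ(√83,√15):ℚ] = [ℚ(√83,√15):ℚ(√83)]·[ℚ(√83):ℚ] = 2·2 = 4

[ℚ(√83, √15)/ℚ] = 4


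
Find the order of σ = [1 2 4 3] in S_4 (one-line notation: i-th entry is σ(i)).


Cycle decomposition: (3 4)
Cycle lengths: 2
Order = lcm(2) = 2

ord(σ) = 2


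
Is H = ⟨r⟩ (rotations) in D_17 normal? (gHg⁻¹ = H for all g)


H = ⟨r⟩ (rotations) in D_17
The rotation subgroup ⟨r⟩ has index 2 in D_17, so it is normal

Yes, normal subgroup


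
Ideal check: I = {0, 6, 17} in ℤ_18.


Check ideal conditions for I = {0, 6, 17} in ℤ_18:
(1) I is an additive subgroup? No
(2) For r ∈ ℤ_18 and a ∈ I: r·a ∈ I? No  [counterexample: r=2, a=6, r·a mod 18 = 12 ∉ I]

No, I is not an ideal of ℤ_18


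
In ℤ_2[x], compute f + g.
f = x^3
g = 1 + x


Add coefficients mod 2:
x^0: 0 + 1 = 1 (mod 2)
x^1: 0 + 1 = 1 (mod 2)
x^2: 0 + 0 = 0 (mod 2)
x^3: 1 + 0 = 1 (mod 2)
Result: 1 + x + x^3

f + g = 1 + x + x^3


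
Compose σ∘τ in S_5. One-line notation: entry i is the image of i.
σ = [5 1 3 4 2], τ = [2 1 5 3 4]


σ∘τ: apply τ first, then σ
1 →τ 2 →σ 1
2 →τ 1 →σ 5
3 →τ 5 →σ 2
4 →τ 3 →σ 3
5 →τ 4 →σ 4

σ∘τ = [1 5 2 3 4]


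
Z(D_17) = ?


Z(G) = {g ∈ G | gx = xg for all x ∈ G}
For odd n, Z(D_n) = {e}: no nontrivial rotation commutes with all reflections

Z(D_17) = {e}


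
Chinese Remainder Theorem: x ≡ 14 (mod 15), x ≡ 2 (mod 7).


m₁ = 15, m₂ = 7, gcd = 1, so CRT applies. M = m₁·m₂ = 105
Let M₁ = M/m₁ = 7, M₂ = M/m₂ = 15
Find y₁ ≡ M₁⁻¹ (mod m₁): 7⁻¹ ≡ 13 (mod 15)
Find y₂ ≡ M₂⁻¹ (mod m₂): 15⁻¹ ≡ 1 (mod 7)
x = a₁·M₁·y₁ + a₂·M₂·y₂ = 14·7·13 + 2·15·1 = 1304
Reduce mod 105: x ≡ 44
Check: 44 mod 15 = 14 ✓, 44 mod 7 = 2 ✓

x ≡ 44 (mod 105)


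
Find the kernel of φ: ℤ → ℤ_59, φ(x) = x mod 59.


Kernel = preimage of identity
ker(φ) = {x ∈ ℤ : x ≡ 0 (mod 59)} = 59ℤ = {0, ±59, ±118, ...}

ker(φ) = 59ℤ


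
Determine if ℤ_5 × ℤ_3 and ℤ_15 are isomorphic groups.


Comparing ℤ_5 × ℤ_3 and ℤ_15:
gcd(5,3) = 1, so ℤ_5 × ℤ_3 ≅ ℤ_15 (CRT)

Yes, ℤ_5 × ℤ_3 ≅ ℤ_15


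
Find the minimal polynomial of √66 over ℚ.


√66 satisfies x² - 66 = 0, irreducible over ℚ since 66 is squarefree

Minimal polynomial: x² - 66


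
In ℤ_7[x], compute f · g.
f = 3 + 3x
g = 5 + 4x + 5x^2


Expand and collect like terms; reduce coefficients mod 7:
x^0: 3·5 = 15 ≡ 1 (mod 7)
x^1: 3·4 + 3·5 = 27 ≡ 6 (mod 7)
x^2: 3·5 + 3·4 = 27 ≡ 6 (mod 7)
x^3: 3·5 = 15 ≡ 1 (mod 7)
Result: 1 + 6x + 6x^2 + x^3

f · g = 1 + 6x + 6x^2 + x^3


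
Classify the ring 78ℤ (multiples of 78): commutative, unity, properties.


78ℤ is a commutative ring under +,× but has no multiplicative identity (1 ∉ 78ℤ); it has no zero divisors, but without unity it is not an integral domain
Commutative: Yes
Integral domain: No
Has unity: No

78ℤ (multiples of 78): Commutative=Yes, Unity=No


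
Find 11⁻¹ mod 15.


Use the extended Euclidean algorithm to write 1 = 11·s + 15·t; then s mod 15 is the inverse.
Euclidean algorithm:
  11 = 0·15 + 11
  15 = 1·11 + 4
  11 = 2·4 + 3
  4 = 1·3 + 1
  3 = 3·1 + 0
gcd(11,15) = 1
Back-substitution gives: 11·(-4) + 15·(3) = 1
So 11⁻¹ ≡ -4 ≡ 11 (mod 15)
Check: 11 × 11 = 121 ≡ 1 (mod 15) ✓

11⁻¹ ≡ 11 (mod 15)


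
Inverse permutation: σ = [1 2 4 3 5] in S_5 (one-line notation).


To find σ⁻¹, swap domain and range:
σ(1) = 1 → σ⁻¹(1) = 1
σ(2) = 2 → σ⁻¹(2) = 2
σ(3) = 4 → σ⁻¹(4) = 3
σ(4) = 3 → σ⁻¹(3) = 4
σ(5) = 5 → σ⁻¹(5) = 5

σ⁻¹ = [1 2 4 3 5]


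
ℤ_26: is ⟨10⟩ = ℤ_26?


g generates ℤ_n iff gcd(g, n) = 1
gcd(10, 26) = 2
Since gcd = 2 ≠ 1, ⟨10⟩ has order 13 < 26, so 10 is not a generator.

No, 10 does not generate ℤ_26


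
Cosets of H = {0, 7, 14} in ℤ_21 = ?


H = {0, 7, 14}, |H| = 3
Number of cosets = |G|/|H| = 21/3 = 7
0 + H = {0, 7, 14}
1 + H = {1, 8, 15}
2 + H = {2, 9, 16}
3 + H = {3, 10, 17}
4 + H = {4, 11, 18}
5 + H = {5, 12, 19}
6 + H = {6, 13, 20}

Cosets: 0+H={0,7,14}; 1+H={1,8,15}; 2+H={2,9,16}; 3+H={3,10,17}; 4+H={4,11,18}; 5+H={5,12,19}; 6+H={6,13,20}


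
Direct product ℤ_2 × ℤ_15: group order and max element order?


|ℤ_2 × ℤ_15| = 2 × 15 = 30
Max element order = lcm(2,15) = 30
Cyclic? Yes (gcd=1)

|ℤ_2×ℤ_15| = 30, max element order = 30


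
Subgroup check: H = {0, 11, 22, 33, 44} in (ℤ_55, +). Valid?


Subgroup test for H = {0, 11, 22, 33, 44} in (ℤ_55, +):
(1) 0 ∈ H? Yes
(2) Closure: for all a,b ∈ H, (a+b) mod 55 ∈ H? Yes
(3) Inverses: for all a ∈ H, -a mod 55 ∈ H? Yes

Yes, H is a subgroup of ℤ_55


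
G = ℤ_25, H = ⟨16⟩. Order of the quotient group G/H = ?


|⟨16⟩| = n / gcd(16, 25) = 25 / 1 = 25
H is normal (ℤ_25 is abelian).
|G/H| = |G| / |H| = 25 / 25 = 1

|G/H| = 1


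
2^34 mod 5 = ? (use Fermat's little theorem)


Fermat's little theorem: if p is prime and gcd(a,p)=1, then a^(p-1) ≡ 1 (mod p)
p = 5 is prime, gcd(2,5) = 1
Reduce exponent: 34 mod 4 = 2
So 2^34 ≡ 2^2 (mod 5)
2^2 mod 5 = 4

2^34 ≡ 4 (mod 5)


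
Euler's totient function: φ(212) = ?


Factor n: 212 = 2^2 × 53
φ(n) = n · ∏(1 - 1/p) over distinct primes p | n
φ(212) = 212 · (1 - 1/2) · (1 - 1/53) = 104

φ(212) = 104


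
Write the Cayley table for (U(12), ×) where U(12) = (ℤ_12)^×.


Elements: {1, 5, 7, 11}
Operation: multiplication mod 12
Entry (a, b) = (a × b) mod 12

Cayley table:
   |  1 |  5 |  7 | 11
 1 |  1 |  5 |  7 | 11
 5 |  5 |  1 | 11 |  7
 7 |  7 | 11 |  1 |  5
11 | 11 |  7 |  5 |  1


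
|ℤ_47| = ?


ℤ_n has n elements.

|ℤ_47| = 47


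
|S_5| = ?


|S_n| = n! (number of permutations of n symbols)
|S_5| = 5! = 120

|S_5| = 120


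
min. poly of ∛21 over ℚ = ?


∛21 satisfies x³ - 21 = 0, irreducible over ℚ (no rational root; 21 is not a perfect cube)

Minimal polynomial: x³ - 21


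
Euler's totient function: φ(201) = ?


Factor n: 201 = 3 × 67
φ(n) = n · ∏(1 - 1/p) over distinct primes p | n
φ(201) = 201 · (1 - 1/3) · (1 - 1/67) = 132

φ(201) = 132


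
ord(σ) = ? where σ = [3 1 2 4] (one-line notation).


Cycle decomposition: (1 3 2)
Cycle lengths: 3
Order = lcm(3) = 3

ord(σ) = 3


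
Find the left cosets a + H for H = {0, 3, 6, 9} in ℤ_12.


H = {0, 3, 6, 9}, |H| = 4
Number of cosets = |G|/|H| = 12/4 = 3
0 + H = {0, 3, 6, 9}
1 + H = {1, 4, 7, 10}
2 + H = {2, 5, 8, 11}

Cosets: 0+H={0,3,6,9}; 1+H={1,4,7,10}; 2+H={2,5,8,11}


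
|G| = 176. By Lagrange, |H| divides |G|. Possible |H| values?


Lagrange's theorem: |H| divides |G|
|G| = 176
Divisors of 176: 1, 2, 4, 8, 11, 16, 22, 44, 88, 176

Possible subgroup orders: {1, 2, 4, 8, 11, 16, 22, 44, 88, 176}


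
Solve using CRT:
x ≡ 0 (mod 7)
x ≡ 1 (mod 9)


m₁ = 7, m₂ = 9, gcd = 1, so CRT applies. M = m₁·m₂ = 63
Let M₁ = M/m₁ = 9, M₂ = M/m₂ = 7
Find y₁ ≡ M₁⁻¹ (mod m₁): 9⁻¹ ≡ 4 (mod 7)
Find y₂ ≡ M₂⁻¹ (mod m₂): 7⁻¹ ≡ 4 (mod 9)
x = a₁·M₁·y₁ + a₂·M₂·y₂ = 0·9·4 + 1·7·4 = 28
Reduce mod 63: x ≡ 28
Check: 28 mod 7 = 0 ✓, 28 mod 9 = 1 ✓

x ≡ 28 (mod 63)


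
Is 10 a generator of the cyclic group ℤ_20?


g generates ℤ_n iff gcd(g, n) = 1
gcd(10, 20) = 10
Since gcd = 10 ≠ 1, ⟨10⟩ has order 2 < 20, so 10 is not a generator.

No, 10 does not generate ℤ_20


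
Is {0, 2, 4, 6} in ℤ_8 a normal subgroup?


H = {0, 2, 4, 6} in ℤ_8
ℤ_8 is abelian; every subgroup of an abelian group is normal

Yes, normal subgroup


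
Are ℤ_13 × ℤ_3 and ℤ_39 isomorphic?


Comparing ℤ_13 × ℤ_3 and ℤ_39:
gcd(13,3) = 1, so ℤ_13 × ℤ_3 ≅ ℤ_39 (CRT)

Yes, ℤ_13 × ℤ_3 ≅ ℤ_39


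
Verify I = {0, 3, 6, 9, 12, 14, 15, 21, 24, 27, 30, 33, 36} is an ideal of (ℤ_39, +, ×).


Check ideal conditions for I = {0, 3, 6, 9, 12, 14, 15, 21, 24, 27, 30, 33, 36} in ℤ_39:
(1) I is an additive subgroup? No
(2) For r ∈ ℤ_39 and a ∈ I: r·a ∈ I? No  [counterexample: r=2, a=9, r·a mod 39 = 18 ∉ I]

No, I is not an ideal of ℤ_39


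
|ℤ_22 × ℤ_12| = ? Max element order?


|ℤ_22 × ℤ_12| = 22 × 12 = 264
Max element order = lcm(22,12) = 132
Cyclic? No (gcd=2)

|ℤ_22×ℤ_12| = 264, max element order = 132


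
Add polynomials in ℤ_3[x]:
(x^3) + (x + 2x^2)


Add coefficients mod 3:
x^0: 0 + 0 = 0 (mod 3)
x^1: 0 + 1 = 1 (mod 3)
x^2: 0 + 2 = 2 (mod 3)
x^3: 1 + 0 = 1 (mod 3)
Result: x + 2x^2 + x^3

f + g = x + 2x^2 + x^3


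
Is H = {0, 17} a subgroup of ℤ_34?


Subgroup test for H = {0, 17} in (ℤ_34, +):
(1) 0 ∈ H? Yes
(2) Closure: for all a,b ∈ H, (a+b) mod 34 ∈ H? Yes
(3) Inverses: for all a ∈ H, -a mod 34 ∈ H? Yes

Yes, H is a subgroup of ℤ_34


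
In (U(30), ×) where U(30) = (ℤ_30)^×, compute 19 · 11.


Operation: multiplication mod 30
19 · 11 = (a × b) mod 30 with a = 19, b = 11

19 · 11 = 29


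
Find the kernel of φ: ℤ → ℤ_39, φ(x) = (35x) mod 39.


Kernel = preimage of identity
ker(φ) = {x ∈ ℤ : 35x ≡ 0 (mod 39)}. gcd(35,39) = 1, so 35x ≡ 0 (mod 39) ⟺ x ≡ 0 (mod 39/1 = 39). Hence ker(φ) = 39ℤ

ker(φ) = 39ℤ


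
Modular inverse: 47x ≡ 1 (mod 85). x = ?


Use the extended Euclidean algorithm to write 1 = 47·s + 85·t; then s mod 85 is the inverse.
Euclidean algorithm:
  47 = 0·85 + 47
  85 = 1·47 + 38
  47 = 1·38 + 9
  38 = 4·9 + 2
  9 = 4·2 + 1
  2 = 2·1 + 0
gcd(47,85) = 1
Back-substitution gives: 47·(38) + 85·(-21) = 1
So 47⁻¹ ≡ 38 ≡ 38 (mod 85)
Check: 47 × 38 = 1786 ≡ 1 (mod 85) ✓

47⁻¹ ≡ 38 (mod 85)


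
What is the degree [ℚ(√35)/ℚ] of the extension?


√35 has minimal polynomial x² - 35 (irreducible over ℚ since 35 is squarefree)

[ℚ(√35)/ℚ] = 2


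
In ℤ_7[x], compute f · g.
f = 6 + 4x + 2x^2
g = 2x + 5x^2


Expand and collect like terms; reduce coefficients mod 7:
x^0: 6·0 = 0 ≡ 0 (mod 7)
x^1: 6·2 + 4·0 = 12 ≡ 5 (mod 7)
x^2: 6·5 + 4·2 + 2·0 = 38 ≡ 3 (mod 7)
x^3: 4·5 + 2·2 = 24 ≡ 3 (mod 7)
x^4: 2·5 = 10 ≡ 3 (mod 7)
Result: 5x + 3x^2 + 3x^3 + 3x^4

f · g = 5x + 3x^2 + 3x^3 + 3x^4


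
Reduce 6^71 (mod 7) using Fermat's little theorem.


Fermat's little theorem: if p is prime and gcd(a,p)=1, then a^(p-1) ≡ 1 (mod p)
p = 7 is prime, gcd(6,7) = 1
Reduce exponent: 71 mod 6 = 5
So 6^71 ≡ 6^5 (mod 7)
6^5 mod 7 = 6

6^71 ≡ 6 (mod 7)


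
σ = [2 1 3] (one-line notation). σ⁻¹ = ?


To find σ⁻¹, swap domain and range:
σ(1) = 2 → σ⁻¹(2) = 1
σ(2) = 1 → σ⁻¹(1) = 2
σ(3) = 3 → σ⁻¹(3) = 3

σ⁻¹ = [2 1 3]


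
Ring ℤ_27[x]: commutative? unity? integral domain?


ℤ_27 has zero divisors (3·9 ≡ 0), and these lift to constant zero divisors in ℤ_27[x]; so not an integral domain
Commutative: Yes
Integral domain: No
Has unity: Yes

ℤ_27[x]: Commutative=Yes, Unity=Yes


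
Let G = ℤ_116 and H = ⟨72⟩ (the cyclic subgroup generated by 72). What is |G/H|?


|⟨72⟩| = n / gcd(72, 116) = 116 / 4 = 29
H is normal (ℤ_116 is abelian).
|G/H| = |G| / |H| = 116 / 29 = 4

|G/H| = 4


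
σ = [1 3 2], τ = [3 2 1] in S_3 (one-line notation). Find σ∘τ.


σ∘τ: apply τ first, then σ
1 →τ 3 →σ 2
2 →τ 2 →σ 3
3 →τ 1 →σ 1

σ∘τ = [2 3 1]


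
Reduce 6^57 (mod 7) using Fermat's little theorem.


Fermat's little theorem: if p is prime and gcd(a,p)=1, then a^(p-1) ≡ 1 (mod p)
p = 7 is prime, gcd(6,7) = 1
Reduce exponent: 57 mod 6 = 3
So 6^57 ≡ 6^3 (mod 7)
6^3 mod 7 = 6

6^57 ≡ 6 (mod 7)


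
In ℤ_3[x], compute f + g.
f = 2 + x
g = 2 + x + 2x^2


Add coefficients mod 3:
x^0: 2 + 2 = 1 (mod 3)
x^1: 1 + 1 = 2 (mod 3)
x^2: 0 + 2 = 2 (mod 3)
Result: 1 + 2x + 2x^2

f + g = 1 + 2x + 2x^2


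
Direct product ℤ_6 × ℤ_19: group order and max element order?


|ℤ_6 × ℤ_19| = 6 × 19 = 114
Max element order = lcm(6,19) = 114
Cyclic? Yes (gcd=1)

|ℤ_6×ℤ_19| = 114, max element order = 114


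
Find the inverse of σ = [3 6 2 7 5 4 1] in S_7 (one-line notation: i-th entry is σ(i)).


To find σ⁻¹, swap domain and range:
σ(1) = 3 → σ⁻¹(3) = 1
σ(2) = 6 → σ⁻¹(6) = 2
σ(3) = 2 → σ⁻¹(2) = 3
σ(4) = 7 → σ⁻¹(7) = 4
σ(5) = 5 → σ⁻¹(5) = 5
σ(6) = 4 → σ⁻¹(4) = 6
σ(7) = 1 → σ⁻¹(1) = 7

σ⁻¹ = [7 3 1 6 5 2 4]


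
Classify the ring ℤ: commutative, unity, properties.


integers form a commutative ring with unity 1; no zero divisors
Commutative: Yes
Integral domain: Yes
Has unity: Yes

ℤ: Commutative=Yes, Unity=Yes


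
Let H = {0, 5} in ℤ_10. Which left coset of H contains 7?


7 + H = {7 + h (mod 10) : h ∈ H}
7+0=7, 7+5=2
7 + H = {2, 7} = 2 + H

7 + H = {2, 7}


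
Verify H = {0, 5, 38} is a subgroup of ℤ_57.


Subgroup test for H = {0, 5, 38} in (ℤ_57, +):
(1) 0 ∈ H? Yes
(2) Closure: for all a,b ∈ H, (a+b) mod 57 ∈ H? No  [counterexample: 5 + 5 = 10 ∉ H]
(3) Inverses: for all a ∈ H, -a mod 57 ∈ H? No

No, H is not a subgroup of ℤ_57


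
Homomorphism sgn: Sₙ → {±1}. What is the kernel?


Kernel = preimage of identity
ker(sgn) = even permutations = Aₙ

ker(sgn) = Aₙ


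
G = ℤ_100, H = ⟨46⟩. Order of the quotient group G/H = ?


|⟨46⟩| = n / gcd(46, 100) = 100 / 2 = 50
H is normal (ℤ_100 is abelian).
|G/H| = |G| / |H| = 100 / 50 = 2

|G/H| = 2


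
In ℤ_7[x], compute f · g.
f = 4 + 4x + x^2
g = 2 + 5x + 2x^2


Expand and collect like terms; reduce coefficients mod 7:
x^0: 4·2 = 8 ≡ 1 (mod 7)
x^1: 4·5 + 4·2 = 28 ≡ 0 (mod 7)
x^2: 4·2 + 4·5 + 1·2 = 30 ≡ 2 (mod 7)
x^3: 4·2 + 1·5 = 13 ≡ 6 (mod 7)
x^4: 1·2 = 2 ≡ 2 (mod 7)
Result: 1 + 2x^2 + 6x^3 + 2x^4

f · g = 1 + 2x^2 + 6x^3 + 2x^4


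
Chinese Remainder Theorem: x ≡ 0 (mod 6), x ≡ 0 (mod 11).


m₁ = 6, m₂ = 11, gcd = 1, so CRT applies. M = m₁·m₂ = 66
Let M₁ = M/m₁ = 11, M₂ = M/m₂ = 6
Find y₁ ≡ M₁⁻¹ (mod m₁): 11⁻¹ ≡ 5 (mod 6)
Find y₂ ≡ M₂⁻¹ (mod m₂): 6⁻¹ ≡ 2 (mod 11)
x = a₁·M₁·y₁ + a₂·M₂·y₂ = 0·11·5 + 0·6·2 = 0
Reduce mod 66: x ≡ 0
Check: 0 mod 6 = 0 ✓, 0 mod 11 = 0 ✓

x ≡ 0 (mod 66)


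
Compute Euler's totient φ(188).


Factor n: 188 = 2^2 × 47
φ(n) = n · ∏(1 - 1/p) over distinct primes p | n
φ(188) = 188 · (1 - 1/2) · (1 - 1/47) = 92

φ(188) = 92


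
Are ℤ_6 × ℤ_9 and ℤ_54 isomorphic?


Comparing ℤ_6 × ℤ_9 and ℤ_54:
gcd(6,9) = 3 ≠ 1. Max element order in ℤ_6×ℤ_9 is lcm(6,9) = 18 < 54, so it has no element of order 54

No, ℤ_6 × ℤ_9 ≇ ℤ_54


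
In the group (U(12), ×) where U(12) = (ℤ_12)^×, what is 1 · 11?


Operation: multiplication mod 12
1 · 11 = (a × b) mod 12 with a = 1, b = 11

1 · 11 = 11


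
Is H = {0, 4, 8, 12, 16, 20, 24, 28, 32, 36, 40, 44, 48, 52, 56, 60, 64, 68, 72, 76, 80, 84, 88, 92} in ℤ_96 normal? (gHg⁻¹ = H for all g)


H = {0, 4, 8, 12, 16, 20, 24, 28, 32, 36, 40, 44, 48, 52, 56, 60, 64, 68, 72, 76, 80, 84, 88, 92} in ℤ_96
ℤ_96 is abelian; every subgroup of an abelian group is normal

Yes, normal subgroup


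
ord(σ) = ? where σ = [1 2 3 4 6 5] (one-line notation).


Cycle decomposition: (5 6)
Cycle lengths: 2
Order = lcm(2) = 2

ord(σ) = 2


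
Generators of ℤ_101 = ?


g generates ℤ_n iff gcd(g,n) = 1
Prime factors of 101: 101
Generators are g ∈ {1,...,100} not divisible by any of these primes.
Generators: {1, 2, 3, 4, 5, 6, 7, 8, 9, 10, 11, 12, 13, 14, 15, 16, 17, 18, 19, 20, 21, 22, 23, 24, 25, 26, 27, 28, 29, 30, 31, 32, 33, 34, 35, 36, 37, 38, 39, 40, 41, 42, 43, 44, 45, 46, 47, 48, 49, 50, 51, 52, 53, 54, 55, 56, 57, 58, 59, 60, 61, 62, 63, 64, 65, 66, 67, 68, 69, 70, 71, 72, 73, 74, 75, 76, 77, 78, 79, 80, 81, 82, 83, 84, 85, 86, 87, 88, 89, 90, 91, 92, 93, 94, 95, 96, 97, 98, 99, 100}
Number of generators = φ(101) = 100

Generators of ℤ_101 = {1, 2, 3, 4, 5, 6, 7, 8, 9, 10, 11, 12, 13, 14, 15, 16, 17, 18, 19, 20, 21, 22, 23, 24, 25, 26, 27, 28, 29, 30, 31, 32, 33, 34, 35, 36, 37, 38, 39, 40, 41, 42, 43, 44, 45, 46, 47, 48, 49, 50, 51, 52, 53, 54, 55, 56, 57, 58, 59, 60, 61, 62, 63, 64, 65, 66, 67, 68, 69, 70, 71, 72, 73, 74, 75, 76, 77, 78, 79, 80, 81, 82, 83, 84, 85, 86, 87, 88, 89, 90, 91, 92, 93, 94, 95, 96, 97, 98, 99, 100}


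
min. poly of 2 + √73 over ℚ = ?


Let α = 2 + √73. Then α - 2 = √73, so (α - 2)² = 73, giving α² - 4α - 69 = 0. Degree 2 and α ∉ ℚ, so this is the minimal polynomial.

Minimal polynomial: x² - 4x - 69


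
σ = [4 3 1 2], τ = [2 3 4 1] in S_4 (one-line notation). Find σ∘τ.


σ∘τ: apply τ first, then σ
1 →τ 2 →σ 3
2 →τ 3 →σ 1
3 →τ 4 →σ 2
4 →τ 1 →σ 4

σ∘τ = [3 1 2 4]


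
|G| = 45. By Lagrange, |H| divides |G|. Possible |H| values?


Lagrange's theorem: |H| divides |G|
|G| = 45
Divisors of 45: 1, 3, 5, 9, 15, 45

Possible subgroup orders: {1, 3, 5, 9, 15, 45}


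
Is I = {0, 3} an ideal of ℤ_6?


Check ideal conditions for I = {0, 3} in ℤ_6:
(1) I is an additive subgroup? Yes
(2) For r ∈ ℤ_6 and a ∈ I: r·a ∈ I? Yes

Yes, I is an ideal of ℤ_6


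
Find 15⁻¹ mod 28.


Use the extended Euclidean algorithm to write 1 = 15·s + 28·t; then s mod 28 is the inverse.
Euclidean algorithm:
  15 = 0·28 + 15
  28 = 1·15 + 13
  15 = 1·13 + 2
  13 = 6·2 + 1
  2 = 2·1 + 0
gcd(15,28) = 1
Back-substitution gives: 15·(-13) + 28·(7) = 1
So 15⁻¹ ≡ -13 ≡ 15 (mod 28)
Check: 15 × 15 = 225 ≡ 1 (mod 28) ✓

15⁻¹ ≡ 15 (mod 28)


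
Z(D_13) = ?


Z(G) = {g ∈ G | gx = xg for all x ∈ G}
For odd n, Z(D_n) = {e}: no nontrivial rotation commutes with all reflections

Z(D_13) = {e}


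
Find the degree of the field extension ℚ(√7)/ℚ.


√7 has minimal polynomial x² - 7 (irreducible over ℚ since 7 is squarefree)

[ℚ(√7)/ℚ] = 2


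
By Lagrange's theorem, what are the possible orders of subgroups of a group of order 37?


Lagrange's theorem: |H| divides |G|
|G| = 37
Divisors of 37: 1, 37

Possible subgroup orders: {1, 37}


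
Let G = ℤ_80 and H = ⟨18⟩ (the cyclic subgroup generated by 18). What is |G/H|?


|⟨18⟩| = n / gcd(18, 80) = 80 / 2 = 40
H is normal (ℤ_80 is abelian).
|G/H| = |G| / |H| = 80 / 40 = 2

|G/H| = 2


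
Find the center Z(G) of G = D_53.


Z(G) = {g ∈ G | gx = xg for all x ∈ G}
For odd n, Z(D_n) = {e}: no nontrivial rotation commutes with all reflections

Z(D_53) = {e}


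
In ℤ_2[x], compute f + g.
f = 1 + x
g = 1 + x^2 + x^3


Add coefficients mod 2:
x^0: 1 + 1 = 0 (mod 2)
x^1: 1 + 0 = 1 (mod 2)
x^2: 0 + 1 = 1 (mod 2)
x^3: 0 + 1 = 1 (mod 2)
Result: x + x^2 + x^3

f + g = x + x^2 + x^3


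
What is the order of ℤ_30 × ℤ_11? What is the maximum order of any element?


|ℤ_30 × ℤ_11| = 30 × 11 = 330
Max element order = lcm(30,11) = 330
Cyclic? Yes (gcd=1)

|ℤ_30×ℤ_11| = 330, max element order = 330


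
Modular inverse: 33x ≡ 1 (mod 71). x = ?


Use the extended Euclidean algorithm to write 1 = 33·s + 71·t; then s mod 71 is the inverse.
Euclidean algorithm:
  33 = 0·71 + 33
  71 = 2·33 + 5
  33 = 6·5 + 3
  5 = 1·3 + 2
  3 = 1·2 + 1
  2 = 2·1 + 0
gcd(33,71) = 1
Back-substitution gives: 33·(28) + 71·(-13) = 1
So 33⁻¹ ≡ 28 ≡ 28 (mod 71)
Check: 33 × 28 = 924 ≡ 1 (mod 71) ✓

33⁻¹ ≡ 28 (mod 71)


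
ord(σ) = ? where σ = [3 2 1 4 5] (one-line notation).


Cycle decomposition: (1 3)
Cycle lengths: 2
Order = lcm(2) = 2

ord(σ) = 2


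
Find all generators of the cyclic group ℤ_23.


g generates ℤ_n iff gcd(g,n) = 1
Prime factors of 23: 23
Generators are g ∈ {1,...,22} not divisible by any of these primes.
Generators: {1, 2, 3, 4, 5, 6, 7, 8, 9, 10, 11, 12, 13, 14, 15, 16, 17, 18, 19, 20, 21, 22}
Number of generators = φ(23) = 22

Generators of ℤ_23 = {1, 2, 3, 4, 5, 6, 7, 8, 9, 10, 11, 12, 13, 14, 15, 16, 17, 18, 19, 20, 21, 22}


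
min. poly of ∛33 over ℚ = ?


∛33 satisfies x³ - 33 = 0, irreducible over ℚ (no rational root; 33 is not a perfect cube)

Minimal polynomial: x³ - 33


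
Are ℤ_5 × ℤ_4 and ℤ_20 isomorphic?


Comparing ℤ_5 × ℤ_4 and ℤ_20:
gcd(5,4) = 1, so ℤ_5 × ℤ_4 ≅ ℤ_20 (CRT)

Yes, ℤ_5 × ℤ_4 ≅ ℤ_20


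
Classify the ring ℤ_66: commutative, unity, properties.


ℤ_66 is a commutative ring with unity 1; 66 = 2×33 is composite, so 2·33 ≡ 0 gives zero divisors (not an integral domain)
Commutative: Yes
Integral domain: No
Has unity: Yes

ℤ_66: Commutative=Yes, Unity=Yes


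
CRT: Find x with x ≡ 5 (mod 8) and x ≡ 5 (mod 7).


m₁ = 8, m₂ = 7, gcd = 1, so CRT applies. M = m₁·m₂ = 56
Let M₁ = M/m₁ = 7, M₂ = M/m₂ = 8
Find y₁ ≡ M₁⁻¹ (mod m₁): 7⁻¹ ≡ 7 (mod 8)
Find y₂ ≡ M₂⁻¹ (mod m₂): 8⁻¹ ≡ 1 (mod 7)
x = a₁·M₁·y₁ + a₂·M₂·y₂ = 5·7·7 + 5·8·1 = 285
Reduce mod 56: x ≡ 5
Check: 5 mod 8 = 5 ✓, 5 mod 7 = 5 ✓

x ≡ 5 (mod 56)


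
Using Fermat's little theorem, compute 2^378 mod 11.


Fermat's little theorem: if p is prime and gcd(a,p)=1, then a^(p-1) ≡ 1 (mod p)
p = 11 is prime, gcd(2,11) = 1
Reduce exponent: 378 mod 10 = 8
So 2^378 ≡ 2^8 (mod 11)
2^8 mod 11 = 3

2^378 ≡ 3 (mod 11)


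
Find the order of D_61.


|D_n| = 2n (n rotations and n reflections)
|D_61| = 2×61 = 122

|D_61| = 122


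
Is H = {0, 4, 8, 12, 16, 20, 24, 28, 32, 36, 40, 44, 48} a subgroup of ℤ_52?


Subgroup test for H = {0, 4, 8, 12, 16, 20, 24, 28, 32, 36, 40, 44, 48} in (ℤ_52, +):
(1) 0 ∈ H? Yes
(2) Closure: for all a,b ∈ H, (a+b) mod 52 ∈ H? Yes
(3) Inverses: for all a ∈ H, -a mod 52 ∈ H? Yes

Yes, H is a subgroup of ℤ_52


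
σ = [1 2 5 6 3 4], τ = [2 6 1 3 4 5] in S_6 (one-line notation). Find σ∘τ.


σ∘τ: apply τ first, then σ
1 →τ 2 →σ 2
2 →τ 6 →σ 4
3 →τ 1 →σ 1
4 →τ 3 →σ 5
5 →τ 4 →σ 6
6 →τ 5 →σ 3

σ∘τ = [2 4 1 5 6 3]


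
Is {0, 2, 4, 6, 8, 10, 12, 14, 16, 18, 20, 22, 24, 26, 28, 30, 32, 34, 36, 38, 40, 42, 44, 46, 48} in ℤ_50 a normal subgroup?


H = {0, 2, 4, 6, 8, 10, 12, 14, 16, 18, 20, 22, 24, 26, 28, 30, 32, 34, 36, 38, 40, 42, 44, 46, 48} in ℤ_50
ℤ_50 is abelian; every subgroup of an abelian group is normal

Yes, normal subgroup


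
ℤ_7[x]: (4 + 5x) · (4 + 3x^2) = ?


Expand and collect like terms; reduce coefficients mod 7:
x^0: 4·4 = 16 ≡ 2 (mod 7)
x^1: 4·0 + 5·4 = 20 ≡ 6 (mod 7)
x^2: 4·3 + 5·0 = 12 ≡ 5 (mod 7)
x^3: 5·3 = 15 ≡ 1 (mod 7)
Result: 2 + 6x + 5x^2 + x^3

f · g = 2 + 6x + 5x^2 + x^3


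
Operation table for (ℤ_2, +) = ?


Elements: {0, 1}
Operation: addition mod 2
Entry (a, b) = (a + b) mod 2

Cayley table:
  | 0 | 1
0 | 0 | 1
1 | 1 | 0


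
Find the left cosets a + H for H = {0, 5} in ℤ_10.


H = {0, 5}, |H| = 2
Number of cosets = |G|/|H| = 10/2 = 5
0 + H = {0, 5}
1 + H = {1, 6}
2 + H = {2, 7}
3 + H = {3, 8}
4 + H = {4, 9}

Cosets: 0+H={0,5}; 1+H={1,6}; 2+H={2,7}; 3+H={3,8}; 4+H={4,9}


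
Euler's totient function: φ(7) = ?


φ(n) = count of k ∈ {1,...,n} with gcd(k,n)=1
Coprimes to 7: {1, 2, 3, 4, 5, 6}
Count: 6

φ(7) = 6


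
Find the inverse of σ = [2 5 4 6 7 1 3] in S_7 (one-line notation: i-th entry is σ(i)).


To find σ⁻¹, swap domain and range:
σ(1) = 2 → σ⁻¹(2) = 1
σ(2) = 5 → σ⁻¹(5) = 2
σ(3) = 4 → σ⁻¹(4) = 3
σ(4) = 6 → σ⁻¹(6) = 4
σ(5) = 7 → σ⁻¹(7) = 5
σ(6) = 1 → σ⁻¹(1) = 6
σ(7) = 3 → σ⁻¹(3) = 7

σ⁻¹ = [6 1 7 3 2 4 5]


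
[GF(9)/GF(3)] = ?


GF(9) = GF(3^2), so the extension degree is 2

[GF(9)/GF(3)] = 2


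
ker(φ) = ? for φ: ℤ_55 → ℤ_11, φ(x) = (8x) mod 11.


Kernel = preimage of identity
ker(φ) = {x ∈ ℤ_55 : 8x ≡ 0 (mod 11)}. Since 11 | 55, φ is well-defined. The kernel is the cyclic subgroup ⟨11⟩ of ℤ_55 (order 5), i.e. {0, 11, 22, 33, 44}

ker(φ) = {0, 11, 22, 33, 44}


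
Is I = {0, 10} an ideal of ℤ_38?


Check ideal conditions for I = {0, 10} in ℤ_38:
(1) I is an additive subgroup? No
(2) For r ∈ ℤ_38 and a ∈ I: r·a ∈ I? No  [counterexample: r=2, a=10, r·a mod 38 = 20 ∉ I]

No, I is not an ideal of ℤ_38


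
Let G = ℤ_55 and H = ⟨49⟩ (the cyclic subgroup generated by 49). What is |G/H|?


|⟨49⟩| = n / gcd(49, 55) = 55 / 1 = 55
H is normal (ℤ_55 is abelian).
|G/H| = |G| / |H| = 55 / 55 = 1

|G/H| = 1


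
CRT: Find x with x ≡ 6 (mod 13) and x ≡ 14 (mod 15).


m₁ = 13, m₂ = 15, gcd = 1, so CRT applies. M = m₁·m₂ = 195
Let M₁ = M/m₁ = 15, M₂ = M/m₂ = 13
Find y₁ ≡ M₁⁻¹ (mod m₁): 15⁻¹ ≡ 7 (mod 13)
Find y₂ ≡ M₂⁻¹ (mod m₂): 13⁻¹ ≡ 7 (mod 15)
x = a₁·M₁·y₁ + a₂·M₂·y₂ = 6·15·7 + 14·13·7 = 1904
Reduce mod 195: x ≡ 149
Check: 149 mod 13 = 6 ✓, 149 mod 15 = 14 ✓

x ≡ 149 (mod 195)


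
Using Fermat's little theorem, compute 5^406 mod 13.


Fermat's little theorem: if p is prime and gcd(a,p)=1, then a^(p-1) ≡ 1 (mod p)
p = 13 is prime, gcd(5,13) = 1
Reduce exponent: 406 mod 12 = 10
So 5^406 ≡ 5^10 (mod 13)
5^10 mod 13 = 12

5^406 ≡ 12 (mod 13)


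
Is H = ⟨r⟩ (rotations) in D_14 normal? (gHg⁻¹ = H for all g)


H = ⟨r⟩ (rotations) in D_14
The rotation subgroup ⟨r⟩ has index 2 in D_14, so it is normal

Yes, normal subgroup


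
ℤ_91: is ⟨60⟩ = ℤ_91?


g generates ℤ_n iff gcd(g, n) = 1
gcd(60, 91) = 1
Since gcd = 1, 60 is a generator.

Yes, 60 generates ℤ_91


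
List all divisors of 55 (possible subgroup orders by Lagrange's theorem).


Lagrange's theorem: |H| divides |G|
|G| = 55
Divisors of 55: 1, 5, 11, 55

Possible subgroup orders: {1, 5, 11, 55}


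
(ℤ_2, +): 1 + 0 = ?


Operation: addition mod 2
1 + 0 = (a + b) mod 2 with a = 1, b = 0

1 + 0 = 1


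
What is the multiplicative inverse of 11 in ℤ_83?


Use the extended Euclidean algorithm to write 1 = 11·s + 83·t; then s mod 83 is the inverse.
Euclidean algorithm:
  11 = 0·83 + 11
  83 = 7·11 + 6
  11 = 1·6 + 5
  6 = 1·5 + 1
  5 = 5·1 + 0
gcd(11,83) = 1
Back-substitution gives: 11·(-15) + 83·(2) = 1
So 11⁻¹ ≡ -15 ≡ 68 (mod 83)
Check: 11 × 68 = 748 ≡ 1 (mod 83) ✓

11⁻¹ ≡ 68 (mod 83)


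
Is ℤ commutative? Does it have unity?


integers form a commutative ring with unity 1; no zero divisors
Commutative: Yes
Integral domain: Yes
Has unity: Yes

ℤ: Commutative=Yes, Unity=Yes


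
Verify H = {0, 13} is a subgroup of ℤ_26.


Subgroup test for H = {0, 13} in (ℤ_26, +):
(1) 0 ∈ H? Yes
(2) Closure: for all a,b ∈ H, (a+b) mod 26 ∈ H? Yes
(3) Inverses: for all a ∈ H, -a mod 26 ∈ H? Yes

Yes, H is a subgroup of ℤ_26


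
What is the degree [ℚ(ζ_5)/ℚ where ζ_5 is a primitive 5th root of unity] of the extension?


[ℚ(ζ_n):ℚ] = deg Φ_n(x) = φ(n). Here φ(5) = 4

[ℚ(ζ_5)/ℚ where ζ_5 is a primitive 5th root of unity] = 4


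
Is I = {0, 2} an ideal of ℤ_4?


Check ideal conditions for I = {0, 2} in ℤ_4:
(1) I is an additive subgroup? Yes
(2) For r ∈ ℤ_4 and a ∈ I: r·a ∈ I? Yes

Yes, I is an ideal of ℤ_4


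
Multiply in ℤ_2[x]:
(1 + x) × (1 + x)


Expand and collect like terms; reduce coefficients mod 2:
x^0: 1·1 = 1 ≡ 1 (mod 2)
x^1: 1·1 + 1·1 = 2 ≡ 0 (mod 2)
x^2: 1·1 = 1 ≡ 1 (mod 2)
Result: 1 + x^2

f · g = 1 + x^2
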